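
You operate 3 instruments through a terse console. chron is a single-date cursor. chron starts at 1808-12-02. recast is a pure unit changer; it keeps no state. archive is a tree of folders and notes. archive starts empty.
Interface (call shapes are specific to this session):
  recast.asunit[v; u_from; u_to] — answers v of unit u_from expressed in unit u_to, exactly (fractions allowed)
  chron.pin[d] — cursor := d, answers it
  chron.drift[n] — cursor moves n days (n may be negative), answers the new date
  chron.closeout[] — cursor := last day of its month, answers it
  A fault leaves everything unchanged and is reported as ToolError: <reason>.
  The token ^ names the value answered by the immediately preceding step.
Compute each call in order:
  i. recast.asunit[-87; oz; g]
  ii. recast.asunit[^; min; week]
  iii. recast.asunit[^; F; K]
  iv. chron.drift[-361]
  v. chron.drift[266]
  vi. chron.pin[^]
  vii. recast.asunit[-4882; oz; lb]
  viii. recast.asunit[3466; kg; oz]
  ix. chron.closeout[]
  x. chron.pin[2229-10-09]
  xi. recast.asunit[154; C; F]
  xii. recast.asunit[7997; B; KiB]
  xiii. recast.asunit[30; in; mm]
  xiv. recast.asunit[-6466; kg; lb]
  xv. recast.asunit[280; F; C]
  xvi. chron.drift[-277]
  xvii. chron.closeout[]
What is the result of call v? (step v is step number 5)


Answer: 1808-08-29

Derivation:
% 1. recast.asunit(-87, oz, g) : -3946253619/1600000
% 2. recast.asunit(^, min, week) : -187916839/768000000
% 3. recast.asunit(^, F, K) : 352838643161/1382400000
% 4. chron.drift(-361) : 1807-12-07
% 5. chron.drift(266) : 1808-08-29
% 6. chron.pin(^) : 1808-08-29
% 7. recast.asunit(-4882, oz, lb) : -2441/8
% 8. recast.asunit(3466, kg, oz) : 5545600000000/45359237
% 9. chron.closeout() : 1808-08-31
% 10. chron.pin(2229-10-09) : 2229-10-09
% 11. recast.asunit(154, C, F) : 1546/5
% 12. recast.asunit(7997, B, KiB) : 7997/1024
% 13. recast.asunit(30, in, mm) : 762
% 14. recast.asunit(-6466, kg, lb) : -646600000000/45359237
% 15. recast.asunit(280, F, C) : 1240/9
% 16. chron.drift(-277) : 2229-01-05
% 17. chron.closeout() : 2229-01-31


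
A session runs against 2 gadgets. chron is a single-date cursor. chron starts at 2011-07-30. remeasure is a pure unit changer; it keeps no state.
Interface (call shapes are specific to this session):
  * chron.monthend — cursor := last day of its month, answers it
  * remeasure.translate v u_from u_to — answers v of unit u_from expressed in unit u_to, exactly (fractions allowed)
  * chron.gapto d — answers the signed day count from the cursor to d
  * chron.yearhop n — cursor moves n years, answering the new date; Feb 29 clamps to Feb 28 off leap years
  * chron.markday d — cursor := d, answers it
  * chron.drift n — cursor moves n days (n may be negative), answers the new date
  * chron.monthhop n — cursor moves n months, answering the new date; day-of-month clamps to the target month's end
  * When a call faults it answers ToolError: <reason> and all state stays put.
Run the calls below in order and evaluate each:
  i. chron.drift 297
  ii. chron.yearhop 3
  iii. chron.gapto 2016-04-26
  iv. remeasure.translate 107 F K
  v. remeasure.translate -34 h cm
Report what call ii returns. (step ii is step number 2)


Answer: 2015-05-22

Derivation:
Using drift on n='297', — result: 2012-05-22.
I use yearhop on n='3', which returns 2015-05-22.
I try gapto on d='2016-04-26', — result: 340.
I use translate on v='107', u_from='F', u_to='K', which returns 18889/60.
I try translate on v='-34', u_from='h', u_to='cm', and see ToolError: incompatible units.


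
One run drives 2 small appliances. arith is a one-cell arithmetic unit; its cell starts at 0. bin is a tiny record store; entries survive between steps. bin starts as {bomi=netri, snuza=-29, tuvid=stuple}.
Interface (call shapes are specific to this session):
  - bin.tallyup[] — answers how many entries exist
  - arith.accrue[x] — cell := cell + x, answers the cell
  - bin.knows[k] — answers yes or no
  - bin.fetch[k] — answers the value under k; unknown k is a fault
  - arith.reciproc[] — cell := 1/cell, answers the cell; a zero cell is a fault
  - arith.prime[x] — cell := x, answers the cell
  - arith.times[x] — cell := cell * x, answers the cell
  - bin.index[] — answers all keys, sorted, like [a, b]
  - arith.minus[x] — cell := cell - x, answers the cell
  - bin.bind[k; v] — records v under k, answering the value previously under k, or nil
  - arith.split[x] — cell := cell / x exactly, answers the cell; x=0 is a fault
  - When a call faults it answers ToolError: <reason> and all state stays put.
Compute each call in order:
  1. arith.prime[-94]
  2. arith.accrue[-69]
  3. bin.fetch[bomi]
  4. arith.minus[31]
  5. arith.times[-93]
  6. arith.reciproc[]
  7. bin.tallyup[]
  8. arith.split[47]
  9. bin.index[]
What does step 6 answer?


[in] arith.prime -94
:: -94
[in] arith.accrue -69
:: -163
[in] bin.fetch bomi
:: netri
[in] arith.minus 31
:: -194
[in] arith.times -93
:: 18042
[in] arith.reciproc
:: 1/18042
[in] bin.tallyup
:: 3
[in] arith.split 47
:: 1/847974
[in] bin.index
:: [bomi, snuza, tuvid]

Answer: 1/18042


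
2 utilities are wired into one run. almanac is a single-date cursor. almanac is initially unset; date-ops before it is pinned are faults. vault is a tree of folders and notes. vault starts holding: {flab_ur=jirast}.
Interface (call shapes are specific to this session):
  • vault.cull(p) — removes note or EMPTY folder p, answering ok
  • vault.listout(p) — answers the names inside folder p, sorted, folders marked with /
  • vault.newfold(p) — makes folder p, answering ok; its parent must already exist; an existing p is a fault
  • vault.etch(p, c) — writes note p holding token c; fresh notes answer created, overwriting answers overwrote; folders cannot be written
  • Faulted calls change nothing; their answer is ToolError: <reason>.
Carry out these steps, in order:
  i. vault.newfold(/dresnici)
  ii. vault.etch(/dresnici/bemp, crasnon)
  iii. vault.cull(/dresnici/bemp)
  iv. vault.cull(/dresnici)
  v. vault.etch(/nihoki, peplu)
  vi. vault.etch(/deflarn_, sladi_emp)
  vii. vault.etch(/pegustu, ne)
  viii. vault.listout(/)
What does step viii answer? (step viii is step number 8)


I invoke vault.newfold passing /dresnici: ok.
Then vault.etch passing /dresnici/bemp, crasnon: created.
Then vault.cull passing /dresnici/bemp: ok.
Using vault.cull passing /dresnici, → ok.
I invoke vault.etch passing /nihoki, peplu, and see created.
Now I run vault.etch passing /deflarn_, sladi_emp, → created.
I try vault.etch passing /pegustu, ne, giving created.
I call vault.listout passing /, → [deflarn_, flab_ur, nihoki, pegustu].

Answer: [deflarn_, flab_ur, nihoki, pegustu]


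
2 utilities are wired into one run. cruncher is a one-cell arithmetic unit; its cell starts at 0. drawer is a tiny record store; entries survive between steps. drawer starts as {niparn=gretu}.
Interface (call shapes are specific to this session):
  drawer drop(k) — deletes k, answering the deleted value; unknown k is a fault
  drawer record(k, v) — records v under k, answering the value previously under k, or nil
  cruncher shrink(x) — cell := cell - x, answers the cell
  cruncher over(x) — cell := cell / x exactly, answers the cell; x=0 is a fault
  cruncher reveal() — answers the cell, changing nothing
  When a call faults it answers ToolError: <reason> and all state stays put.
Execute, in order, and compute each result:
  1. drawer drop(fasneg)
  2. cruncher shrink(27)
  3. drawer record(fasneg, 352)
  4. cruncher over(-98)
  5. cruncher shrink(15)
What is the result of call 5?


·→ drawer drop(k='fasneg')
·← ToolError: no such key fasneg
·→ cruncher shrink(x='27')
·← -27
·→ drawer record(k='fasneg', v='352')
·← nil
·→ cruncher over(x='-98')
·← 27/98
·→ cruncher shrink(x='15')
·← -1443/98

Answer: -1443/98


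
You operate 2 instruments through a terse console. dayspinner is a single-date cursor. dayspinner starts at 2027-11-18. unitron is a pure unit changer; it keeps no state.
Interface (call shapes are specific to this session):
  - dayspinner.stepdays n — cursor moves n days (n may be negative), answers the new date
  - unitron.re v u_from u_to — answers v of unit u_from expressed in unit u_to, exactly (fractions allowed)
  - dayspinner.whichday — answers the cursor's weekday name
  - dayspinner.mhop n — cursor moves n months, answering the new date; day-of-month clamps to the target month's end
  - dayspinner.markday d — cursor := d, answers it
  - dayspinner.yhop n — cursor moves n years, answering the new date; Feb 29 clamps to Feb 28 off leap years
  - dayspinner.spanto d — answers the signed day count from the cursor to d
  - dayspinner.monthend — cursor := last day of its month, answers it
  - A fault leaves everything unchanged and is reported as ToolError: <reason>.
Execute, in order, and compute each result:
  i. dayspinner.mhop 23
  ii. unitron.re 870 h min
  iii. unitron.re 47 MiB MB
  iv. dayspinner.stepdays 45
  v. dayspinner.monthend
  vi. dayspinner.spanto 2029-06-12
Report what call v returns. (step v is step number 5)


-- 1. dayspinner.mhop(n='23') ~> 2029-10-18
-- 2. unitron.re(v='870', u_from='h', u_to='min') ~> 52200
-- 3. unitron.re(v='47', u_from='MiB', u_to='MB') ~> 770048/15625
-- 4. dayspinner.stepdays(n='45') ~> 2029-12-02
-- 5. dayspinner.monthend() ~> 2029-12-31
-- 6. dayspinner.spanto(d='2029-06-12') ~> -202

Answer: 2029-12-31


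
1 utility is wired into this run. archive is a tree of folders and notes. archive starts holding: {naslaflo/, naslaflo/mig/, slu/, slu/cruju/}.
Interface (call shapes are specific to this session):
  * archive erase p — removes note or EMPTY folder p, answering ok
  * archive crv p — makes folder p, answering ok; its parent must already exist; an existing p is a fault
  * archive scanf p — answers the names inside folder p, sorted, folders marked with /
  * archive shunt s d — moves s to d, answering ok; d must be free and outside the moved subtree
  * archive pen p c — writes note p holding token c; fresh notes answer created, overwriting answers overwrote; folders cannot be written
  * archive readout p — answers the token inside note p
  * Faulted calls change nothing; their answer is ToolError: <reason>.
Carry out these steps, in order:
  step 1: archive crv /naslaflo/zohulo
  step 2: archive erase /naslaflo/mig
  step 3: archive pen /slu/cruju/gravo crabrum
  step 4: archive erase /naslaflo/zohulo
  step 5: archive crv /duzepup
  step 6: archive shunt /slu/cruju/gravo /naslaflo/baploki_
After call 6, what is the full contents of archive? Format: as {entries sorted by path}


Answer: {duzepup/, naslaflo/, naslaflo/baploki_=crabrum, slu/, slu/cruju/}

Derivation:
// 1. archive crv(/naslaflo/zohulo) == ok
// 2. archive erase(/naslaflo/mig) == ok
// 3. archive pen(/slu/cruju/gravo, crabrum) == created
// 4. archive erase(/naslaflo/zohulo) == ok
// 5. archive crv(/duzepup) == ok
// 6. archive shunt(/slu/cruju/gravo, /naslaflo/baploki_) == ok


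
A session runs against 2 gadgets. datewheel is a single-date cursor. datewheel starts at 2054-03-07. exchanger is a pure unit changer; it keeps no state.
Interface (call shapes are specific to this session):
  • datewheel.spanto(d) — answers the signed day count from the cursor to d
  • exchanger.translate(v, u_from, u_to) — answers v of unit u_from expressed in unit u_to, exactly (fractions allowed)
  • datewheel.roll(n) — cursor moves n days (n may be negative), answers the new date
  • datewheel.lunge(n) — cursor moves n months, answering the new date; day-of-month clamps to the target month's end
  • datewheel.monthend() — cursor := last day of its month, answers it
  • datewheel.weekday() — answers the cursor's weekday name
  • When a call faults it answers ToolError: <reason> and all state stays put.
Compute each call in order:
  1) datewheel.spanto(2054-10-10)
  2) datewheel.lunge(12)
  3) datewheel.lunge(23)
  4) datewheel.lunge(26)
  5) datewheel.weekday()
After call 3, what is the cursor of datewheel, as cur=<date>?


==> datewheel.spanto(2054-10-10)
<== 217
==> datewheel.lunge(12)
<== 2055-03-07
==> datewheel.lunge(23)
<== 2057-02-07
==> datewheel.lunge(26)
<== 2059-04-07
==> datewheel.weekday()
<== Monday

Answer: cur=2057-02-07


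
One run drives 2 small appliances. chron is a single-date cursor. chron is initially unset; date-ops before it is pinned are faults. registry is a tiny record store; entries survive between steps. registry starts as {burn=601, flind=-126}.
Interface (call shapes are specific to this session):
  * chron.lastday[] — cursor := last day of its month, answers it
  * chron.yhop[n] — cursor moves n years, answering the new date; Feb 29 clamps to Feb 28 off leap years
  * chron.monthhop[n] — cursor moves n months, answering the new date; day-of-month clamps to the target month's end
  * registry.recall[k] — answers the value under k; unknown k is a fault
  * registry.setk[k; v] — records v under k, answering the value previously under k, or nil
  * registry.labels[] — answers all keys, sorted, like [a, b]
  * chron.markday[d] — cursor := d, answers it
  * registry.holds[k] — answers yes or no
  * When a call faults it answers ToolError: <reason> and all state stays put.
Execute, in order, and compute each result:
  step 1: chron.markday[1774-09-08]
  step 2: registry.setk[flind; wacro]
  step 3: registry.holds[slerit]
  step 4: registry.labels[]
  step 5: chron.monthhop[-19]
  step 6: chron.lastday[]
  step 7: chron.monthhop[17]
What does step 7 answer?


==> markday(d→1774-09-08)
<== 1774-09-08
==> setk(k→flind, v→wacro)
<== -126
==> holds(k→slerit)
<== no
==> labels()
<== [burn, flind]
==> monthhop(n→-19)
<== 1773-02-08
==> lastday()
<== 1773-02-28
==> monthhop(n→17)
<== 1774-07-28

Answer: 1774-07-28


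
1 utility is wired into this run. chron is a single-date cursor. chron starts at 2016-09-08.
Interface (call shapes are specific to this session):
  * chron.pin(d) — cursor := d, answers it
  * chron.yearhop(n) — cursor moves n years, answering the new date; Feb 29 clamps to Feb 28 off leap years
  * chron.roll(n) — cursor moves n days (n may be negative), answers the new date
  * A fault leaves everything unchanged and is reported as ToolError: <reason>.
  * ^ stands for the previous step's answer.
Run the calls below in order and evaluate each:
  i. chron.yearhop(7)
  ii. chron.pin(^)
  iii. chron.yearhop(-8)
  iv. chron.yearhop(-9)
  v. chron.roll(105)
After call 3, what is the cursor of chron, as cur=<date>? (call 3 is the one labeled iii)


>> yearhop(n=7)
<< 2023-09-08
>> pin(d=^)
<< 2023-09-08
>> yearhop(n=-8)
<< 2015-09-08
>> yearhop(n=-9)
<< 2006-09-08
>> roll(n=105)
<< 2006-12-22

Answer: cur=2015-09-08


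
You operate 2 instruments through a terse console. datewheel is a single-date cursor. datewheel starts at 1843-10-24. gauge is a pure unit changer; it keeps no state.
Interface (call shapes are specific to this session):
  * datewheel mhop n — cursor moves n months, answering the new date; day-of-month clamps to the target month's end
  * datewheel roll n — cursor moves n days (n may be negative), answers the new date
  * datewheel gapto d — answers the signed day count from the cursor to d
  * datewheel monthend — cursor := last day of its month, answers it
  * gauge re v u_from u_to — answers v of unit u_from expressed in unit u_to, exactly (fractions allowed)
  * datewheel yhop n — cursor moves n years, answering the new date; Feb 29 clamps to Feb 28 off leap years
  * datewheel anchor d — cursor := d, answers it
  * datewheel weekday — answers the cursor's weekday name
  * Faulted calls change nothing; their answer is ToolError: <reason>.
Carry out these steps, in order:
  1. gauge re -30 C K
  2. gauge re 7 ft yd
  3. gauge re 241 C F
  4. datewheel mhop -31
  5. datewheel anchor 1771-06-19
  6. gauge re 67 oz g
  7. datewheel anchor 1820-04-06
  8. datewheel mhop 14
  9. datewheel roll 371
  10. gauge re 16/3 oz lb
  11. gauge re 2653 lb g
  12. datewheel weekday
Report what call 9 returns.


Answer: 1822-06-12

Derivation:
;; 1. gauge re(-30, C, K) == 4863/20
;; 2. gauge re(7, ft, yd) == 7/3
;; 3. gauge re(241, C, F) == 2329/5
;; 4. datewheel mhop(-31) == 1841-03-24
;; 5. datewheel anchor(1771-06-19) == 1771-06-19
;; 6. gauge re(67, oz, g) == 3039068879/1600000
;; 7. datewheel anchor(1820-04-06) == 1820-04-06
;; 8. datewheel mhop(14) == 1821-06-06
;; 9. datewheel roll(371) == 1822-06-12
;; 10. gauge re(16/3, oz, lb) == 1/3
;; 11. gauge re(2653, lb, g) == 120338055761/100000
;; 12. datewheel weekday() == Wednesday


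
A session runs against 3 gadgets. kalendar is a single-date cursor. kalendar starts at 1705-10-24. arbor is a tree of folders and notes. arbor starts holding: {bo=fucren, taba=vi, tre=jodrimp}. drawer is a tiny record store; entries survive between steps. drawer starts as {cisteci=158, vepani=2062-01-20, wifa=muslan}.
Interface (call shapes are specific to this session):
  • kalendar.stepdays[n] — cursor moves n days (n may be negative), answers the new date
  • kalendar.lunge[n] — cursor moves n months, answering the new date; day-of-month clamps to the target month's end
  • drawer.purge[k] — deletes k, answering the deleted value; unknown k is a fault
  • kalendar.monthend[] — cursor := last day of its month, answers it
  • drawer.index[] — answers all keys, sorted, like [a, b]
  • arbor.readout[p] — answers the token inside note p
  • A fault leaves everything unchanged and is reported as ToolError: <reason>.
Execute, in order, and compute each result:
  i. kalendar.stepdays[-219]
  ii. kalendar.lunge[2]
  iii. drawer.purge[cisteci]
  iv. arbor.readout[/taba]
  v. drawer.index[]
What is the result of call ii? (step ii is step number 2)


Step: kalendar.stepdays[-219]
Result: 1705-03-19
Step: kalendar.lunge[2]
Result: 1705-05-19
Step: drawer.purge[cisteci]
Result: 158
Step: arbor.readout[/taba]
Result: vi
Step: drawer.index[]
Result: [vepani, wifa]

Answer: 1705-05-19


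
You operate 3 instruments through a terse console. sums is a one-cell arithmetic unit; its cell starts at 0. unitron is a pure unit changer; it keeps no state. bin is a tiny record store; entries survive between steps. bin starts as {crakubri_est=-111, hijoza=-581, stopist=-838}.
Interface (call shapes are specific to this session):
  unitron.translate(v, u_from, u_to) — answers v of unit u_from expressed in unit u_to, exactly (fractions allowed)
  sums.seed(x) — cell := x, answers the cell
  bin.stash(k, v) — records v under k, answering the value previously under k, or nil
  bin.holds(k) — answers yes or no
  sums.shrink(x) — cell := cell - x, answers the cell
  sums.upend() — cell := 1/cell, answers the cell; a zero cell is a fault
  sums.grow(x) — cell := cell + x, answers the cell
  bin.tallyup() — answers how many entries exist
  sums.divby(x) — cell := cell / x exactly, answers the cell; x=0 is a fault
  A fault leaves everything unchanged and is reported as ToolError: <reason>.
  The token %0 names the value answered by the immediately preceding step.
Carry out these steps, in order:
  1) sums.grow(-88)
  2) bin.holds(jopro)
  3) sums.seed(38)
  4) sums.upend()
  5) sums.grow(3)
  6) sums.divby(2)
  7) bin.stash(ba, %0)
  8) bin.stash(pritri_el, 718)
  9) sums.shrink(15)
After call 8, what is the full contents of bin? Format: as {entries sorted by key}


% sums.grow -88
:: -88
% bin.holds jopro
:: no
% sums.seed 38
:: 38
% sums.upend
:: 1/38
% sums.grow 3
:: 115/38
% sums.divby 2
:: 115/76
% bin.stash ba %0
:: nil
% bin.stash pritri_el 718
:: nil
% sums.shrink 15
:: -1025/76

Answer: {ba=115/76, crakubri_est=-111, hijoza=-581, pritri_el=718, stopist=-838}


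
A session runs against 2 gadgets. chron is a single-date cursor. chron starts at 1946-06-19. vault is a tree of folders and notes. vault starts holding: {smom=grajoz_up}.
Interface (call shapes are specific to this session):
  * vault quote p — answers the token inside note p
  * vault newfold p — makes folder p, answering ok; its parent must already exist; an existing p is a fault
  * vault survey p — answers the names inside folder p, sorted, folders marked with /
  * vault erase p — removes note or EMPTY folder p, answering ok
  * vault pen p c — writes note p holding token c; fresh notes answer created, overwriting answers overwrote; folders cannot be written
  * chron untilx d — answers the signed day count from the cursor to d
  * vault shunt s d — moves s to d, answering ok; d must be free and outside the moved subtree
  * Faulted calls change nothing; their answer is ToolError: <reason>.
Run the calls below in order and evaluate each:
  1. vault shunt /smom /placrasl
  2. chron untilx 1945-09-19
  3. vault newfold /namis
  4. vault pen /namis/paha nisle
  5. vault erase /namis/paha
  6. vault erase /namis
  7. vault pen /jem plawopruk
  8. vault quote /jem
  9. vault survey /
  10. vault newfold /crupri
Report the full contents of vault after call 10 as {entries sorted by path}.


Answer: {crupri/, jem=plawopruk, placrasl=grajoz_up}

Derivation:
! 1. vault shunt(s→/smom, d→/placrasl) -> ok
! 2. chron untilx(d→1945-09-19) -> -273
! 3. vault newfold(p→/namis) -> ok
! 4. vault pen(p→/namis/paha, c→nisle) -> created
! 5. vault erase(p→/namis/paha) -> ok
! 6. vault erase(p→/namis) -> ok
! 7. vault pen(p→/jem, c→plawopruk) -> created
! 8. vault quote(p→/jem) -> plawopruk
! 9. vault survey(p→/) -> [jem, placrasl]
! 10. vault newfold(p→/crupri) -> ok


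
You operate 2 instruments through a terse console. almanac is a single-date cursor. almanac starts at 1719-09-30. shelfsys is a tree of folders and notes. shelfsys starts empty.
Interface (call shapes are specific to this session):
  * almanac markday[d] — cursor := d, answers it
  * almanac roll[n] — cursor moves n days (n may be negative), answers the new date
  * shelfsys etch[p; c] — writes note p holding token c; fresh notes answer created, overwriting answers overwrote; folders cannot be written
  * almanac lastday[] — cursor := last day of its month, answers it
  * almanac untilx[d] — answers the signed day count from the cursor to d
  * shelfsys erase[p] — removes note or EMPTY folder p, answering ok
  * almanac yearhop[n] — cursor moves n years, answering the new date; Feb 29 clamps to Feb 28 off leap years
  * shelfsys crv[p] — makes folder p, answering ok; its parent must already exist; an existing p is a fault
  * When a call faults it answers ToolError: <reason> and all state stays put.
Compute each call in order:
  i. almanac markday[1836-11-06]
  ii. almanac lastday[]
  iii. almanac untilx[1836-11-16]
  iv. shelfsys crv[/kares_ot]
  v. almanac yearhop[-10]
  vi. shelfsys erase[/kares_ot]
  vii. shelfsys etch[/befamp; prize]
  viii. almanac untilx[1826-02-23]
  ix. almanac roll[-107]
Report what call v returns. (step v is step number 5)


Answer: 1826-11-30

Derivation:
% almanac markday(1836-11-06) ~> 1836-11-06
% almanac lastday() ~> 1836-11-30
% almanac untilx(1836-11-16) ~> -14
% shelfsys crv(/kares_ot) ~> ok
% almanac yearhop(-10) ~> 1826-11-30
% shelfsys erase(/kares_ot) ~> ok
% shelfsys etch(/befamp, prize) ~> created
% almanac untilx(1826-02-23) ~> -280
% almanac roll(-107) ~> 1826-08-15


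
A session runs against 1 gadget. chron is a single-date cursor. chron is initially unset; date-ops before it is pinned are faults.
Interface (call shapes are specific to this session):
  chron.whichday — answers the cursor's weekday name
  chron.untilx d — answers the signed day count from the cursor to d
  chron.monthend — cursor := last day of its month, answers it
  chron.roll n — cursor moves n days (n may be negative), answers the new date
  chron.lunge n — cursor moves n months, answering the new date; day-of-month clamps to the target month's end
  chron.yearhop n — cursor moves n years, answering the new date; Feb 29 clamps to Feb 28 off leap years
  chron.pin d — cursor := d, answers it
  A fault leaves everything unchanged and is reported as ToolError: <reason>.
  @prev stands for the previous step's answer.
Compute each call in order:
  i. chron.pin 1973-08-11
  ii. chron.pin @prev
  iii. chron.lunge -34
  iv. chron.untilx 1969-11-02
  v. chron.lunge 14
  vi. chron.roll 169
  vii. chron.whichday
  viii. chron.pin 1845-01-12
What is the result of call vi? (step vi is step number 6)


-- 1. chron.pin(d: 1973-08-11) : 1973-08-11
-- 2. chron.pin(d: @prev) : 1973-08-11
-- 3. chron.lunge(n: -34) : 1970-10-11
-- 4. chron.untilx(d: 1969-11-02) : -343
-- 5. chron.lunge(n: 14) : 1971-12-11
-- 6. chron.roll(n: 169) : 1972-05-28
-- 7. chron.whichday() : Sunday
-- 8. chron.pin(d: 1845-01-12) : 1845-01-12

Answer: 1972-05-28


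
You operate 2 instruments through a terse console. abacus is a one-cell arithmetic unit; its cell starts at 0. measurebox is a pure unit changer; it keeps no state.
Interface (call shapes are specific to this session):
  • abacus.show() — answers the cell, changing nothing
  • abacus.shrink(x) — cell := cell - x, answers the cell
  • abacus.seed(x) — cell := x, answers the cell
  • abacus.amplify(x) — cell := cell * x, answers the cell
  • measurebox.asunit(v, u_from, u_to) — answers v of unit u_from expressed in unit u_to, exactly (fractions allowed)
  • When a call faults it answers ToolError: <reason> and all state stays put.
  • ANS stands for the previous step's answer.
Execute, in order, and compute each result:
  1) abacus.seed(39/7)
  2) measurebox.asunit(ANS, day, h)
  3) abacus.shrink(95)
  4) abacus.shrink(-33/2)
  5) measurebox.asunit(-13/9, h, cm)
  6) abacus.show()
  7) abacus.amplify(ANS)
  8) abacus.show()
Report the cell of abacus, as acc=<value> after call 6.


Answer: acc=-1021/14

Derivation:
I call abacus.seed(x=39/7), → 39/7.
Invoking measurebox.asunit(v=ANS, u_from=day, u_to=h), — result: 936/7.
Now I run abacus.shrink(x=95), and observe -626/7.
I run abacus.shrink(x=-33/2), and observe -1021/14.
Calling measurebox.asunit(v=-13/9, u_from=h, u_to=cm), and get ToolError: incompatible units.
Calling abacus.show(), yielding -1021/14.
I use abacus.amplify(x=ANS), — result: 1042441/196.
Invoking abacus.show: 1042441/196.


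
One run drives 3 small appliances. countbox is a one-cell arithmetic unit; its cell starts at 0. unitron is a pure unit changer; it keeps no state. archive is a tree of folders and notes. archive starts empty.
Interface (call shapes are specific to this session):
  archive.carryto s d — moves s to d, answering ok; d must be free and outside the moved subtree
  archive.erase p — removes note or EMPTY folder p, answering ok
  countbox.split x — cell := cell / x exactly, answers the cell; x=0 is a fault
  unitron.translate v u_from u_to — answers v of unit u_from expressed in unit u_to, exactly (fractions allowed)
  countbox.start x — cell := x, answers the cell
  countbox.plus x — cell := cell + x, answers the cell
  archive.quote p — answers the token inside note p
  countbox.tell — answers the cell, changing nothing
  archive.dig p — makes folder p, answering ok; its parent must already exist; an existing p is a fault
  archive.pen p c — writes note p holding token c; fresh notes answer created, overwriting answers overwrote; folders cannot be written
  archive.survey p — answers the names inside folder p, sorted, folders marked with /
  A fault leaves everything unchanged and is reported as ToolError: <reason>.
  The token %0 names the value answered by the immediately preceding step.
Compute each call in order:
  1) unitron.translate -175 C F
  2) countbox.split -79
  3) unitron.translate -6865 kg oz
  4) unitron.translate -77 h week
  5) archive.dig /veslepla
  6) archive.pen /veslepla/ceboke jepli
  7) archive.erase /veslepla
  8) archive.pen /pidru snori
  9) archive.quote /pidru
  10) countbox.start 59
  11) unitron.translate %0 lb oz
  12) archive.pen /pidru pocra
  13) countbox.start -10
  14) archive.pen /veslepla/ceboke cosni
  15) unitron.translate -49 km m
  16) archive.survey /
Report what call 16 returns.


Answer: [pidru, veslepla/]

Derivation:
Act: unitron.translate[v→-175; u_from→C; u_to→F]
Obs: -283
Act: countbox.split[x→-79]
Obs: 0
Act: unitron.translate[v→-6865; u_from→kg; u_to→oz]
Obs: -10984000000000/45359237
Act: unitron.translate[v→-77; u_from→h; u_to→week]
Obs: -11/24
Act: archive.dig[p→/veslepla]
Obs: ok
Act: archive.pen[p→/veslepla/ceboke; c→jepli]
Obs: created
Act: archive.erase[p→/veslepla]
Obs: ToolError: not empty
Act: archive.pen[p→/pidru; c→snori]
Obs: created
Act: archive.quote[p→/pidru]
Obs: snori
Act: countbox.start[x→59]
Obs: 59
Act: unitron.translate[v→%0; u_from→lb; u_to→oz]
Obs: 944
Act: archive.pen[p→/pidru; c→pocra]
Obs: overwrote
Act: countbox.start[x→-10]
Obs: -10
Act: archive.pen[p→/veslepla/ceboke; c→cosni]
Obs: overwrote
Act: unitron.translate[v→-49; u_from→km; u_to→m]
Obs: -49000
Act: archive.survey[p→/]
Obs: [pidru, veslepla/]


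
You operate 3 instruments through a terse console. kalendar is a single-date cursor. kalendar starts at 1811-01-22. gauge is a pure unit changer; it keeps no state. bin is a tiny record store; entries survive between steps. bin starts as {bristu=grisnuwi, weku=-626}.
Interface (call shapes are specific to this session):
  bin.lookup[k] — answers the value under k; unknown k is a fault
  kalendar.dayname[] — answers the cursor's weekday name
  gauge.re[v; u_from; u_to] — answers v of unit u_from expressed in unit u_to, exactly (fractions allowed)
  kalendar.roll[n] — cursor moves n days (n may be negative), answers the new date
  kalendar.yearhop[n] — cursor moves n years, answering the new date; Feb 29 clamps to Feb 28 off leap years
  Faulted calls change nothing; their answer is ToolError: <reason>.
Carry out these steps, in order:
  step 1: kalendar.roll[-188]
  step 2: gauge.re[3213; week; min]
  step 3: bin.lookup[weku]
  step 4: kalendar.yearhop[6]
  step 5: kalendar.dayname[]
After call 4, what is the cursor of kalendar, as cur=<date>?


Calling roll on n=-188, giving 1810-07-18.
I call re on v=3213, u_from=week, u_to=min, and get 32387040.
Calling lookup on k=weku, → -626.
Now I run yearhop on n=6, which returns 1816-07-18.
Calling dayname(), which returns Thursday.

Answer: cur=1816-07-18


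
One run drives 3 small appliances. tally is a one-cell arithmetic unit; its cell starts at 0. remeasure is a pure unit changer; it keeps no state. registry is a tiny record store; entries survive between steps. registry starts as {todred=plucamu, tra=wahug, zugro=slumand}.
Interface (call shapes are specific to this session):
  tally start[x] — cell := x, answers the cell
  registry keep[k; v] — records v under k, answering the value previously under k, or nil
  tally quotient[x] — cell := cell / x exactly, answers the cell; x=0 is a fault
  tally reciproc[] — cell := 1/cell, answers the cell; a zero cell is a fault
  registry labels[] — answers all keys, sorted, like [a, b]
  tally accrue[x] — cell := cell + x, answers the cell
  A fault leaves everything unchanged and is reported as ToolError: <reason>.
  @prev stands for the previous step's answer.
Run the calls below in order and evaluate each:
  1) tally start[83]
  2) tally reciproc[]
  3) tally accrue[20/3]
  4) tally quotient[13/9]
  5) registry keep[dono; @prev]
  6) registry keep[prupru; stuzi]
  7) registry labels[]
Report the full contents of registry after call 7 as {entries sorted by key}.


Answer: {dono=4989/1079, prupru=stuzi, todred=plucamu, tra=wahug, zugro=slumand}

Derivation:
% 1. tally start(83) => 83
% 2. tally reciproc() => 1/83
% 3. tally accrue(20/3) => 1663/249
% 4. tally quotient(13/9) => 4989/1079
% 5. registry keep(dono, @prev) => nil
% 6. registry keep(prupru, stuzi) => nil
% 7. registry labels() => [dono, prupru, todred, tra, zugro]


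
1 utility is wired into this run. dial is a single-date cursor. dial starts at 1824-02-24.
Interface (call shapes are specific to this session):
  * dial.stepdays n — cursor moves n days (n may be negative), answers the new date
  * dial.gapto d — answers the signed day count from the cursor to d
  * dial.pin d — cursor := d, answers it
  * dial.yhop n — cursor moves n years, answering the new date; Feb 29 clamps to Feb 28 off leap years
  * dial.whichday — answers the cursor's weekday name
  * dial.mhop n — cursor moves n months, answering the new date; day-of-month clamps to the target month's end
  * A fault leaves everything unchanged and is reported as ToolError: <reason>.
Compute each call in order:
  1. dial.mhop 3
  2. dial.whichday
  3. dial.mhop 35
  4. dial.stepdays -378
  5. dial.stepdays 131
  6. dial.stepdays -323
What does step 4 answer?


[in] dial.mhop n: 3
[out] 1824-05-24
[in] dial.whichday
[out] Monday
[in] dial.mhop n: 35
[out] 1827-04-24
[in] dial.stepdays n: -378
[out] 1826-04-11
[in] dial.stepdays n: 131
[out] 1826-08-20
[in] dial.stepdays n: -323
[out] 1825-10-01

Answer: 1826-04-11


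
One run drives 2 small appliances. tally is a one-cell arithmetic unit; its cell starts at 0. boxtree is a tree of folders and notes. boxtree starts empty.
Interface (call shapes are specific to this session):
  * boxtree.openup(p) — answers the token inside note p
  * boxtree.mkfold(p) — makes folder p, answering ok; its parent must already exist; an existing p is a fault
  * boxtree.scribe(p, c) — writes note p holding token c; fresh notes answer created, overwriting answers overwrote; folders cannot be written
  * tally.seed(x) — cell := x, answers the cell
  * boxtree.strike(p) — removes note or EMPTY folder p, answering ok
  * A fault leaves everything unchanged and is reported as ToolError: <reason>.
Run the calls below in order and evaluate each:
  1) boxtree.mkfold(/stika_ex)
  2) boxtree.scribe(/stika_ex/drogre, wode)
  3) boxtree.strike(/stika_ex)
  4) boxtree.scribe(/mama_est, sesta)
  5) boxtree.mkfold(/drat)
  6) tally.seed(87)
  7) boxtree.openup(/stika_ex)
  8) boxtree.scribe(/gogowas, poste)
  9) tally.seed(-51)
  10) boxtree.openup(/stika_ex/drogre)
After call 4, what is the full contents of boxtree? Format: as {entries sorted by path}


Answer: {mama_est=sesta, stika_ex/, stika_ex/drogre=wode}

Derivation:
>> mkfold(p='/stika_ex')
<< ok
>> scribe(p='/stika_ex/drogre', c='wode')
<< created
>> strike(p='/stika_ex')
<< ToolError: not empty
>> scribe(p='/mama_est', c='sesta')
<< created
>> mkfold(p='/drat')
<< ok
>> seed(x='87')
<< 87
>> openup(p='/stika_ex')
<< ToolError: is a directory
>> scribe(p='/gogowas', c='poste')
<< created
>> seed(x='-51')
<< -51
>> openup(p='/stika_ex/drogre')
<< wode


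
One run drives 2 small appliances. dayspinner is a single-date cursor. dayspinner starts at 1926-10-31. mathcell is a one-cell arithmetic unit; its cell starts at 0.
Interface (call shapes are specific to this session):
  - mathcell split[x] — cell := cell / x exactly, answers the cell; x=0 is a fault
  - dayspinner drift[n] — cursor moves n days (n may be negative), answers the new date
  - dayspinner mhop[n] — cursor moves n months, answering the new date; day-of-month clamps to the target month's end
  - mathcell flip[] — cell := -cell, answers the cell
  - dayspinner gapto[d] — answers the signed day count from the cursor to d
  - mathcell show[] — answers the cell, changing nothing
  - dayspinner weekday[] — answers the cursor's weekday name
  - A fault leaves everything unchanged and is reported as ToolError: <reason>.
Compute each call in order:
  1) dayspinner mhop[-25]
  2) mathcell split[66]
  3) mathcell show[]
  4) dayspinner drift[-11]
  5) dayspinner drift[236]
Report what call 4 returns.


Step: dayspinner mhop[n: -25]
Result: 1924-09-30
Step: mathcell split[x: 66]
Result: 0
Step: mathcell show[]
Result: 0
Step: dayspinner drift[n: -11]
Result: 1924-09-19
Step: dayspinner drift[n: 236]
Result: 1925-05-13

Answer: 1924-09-19


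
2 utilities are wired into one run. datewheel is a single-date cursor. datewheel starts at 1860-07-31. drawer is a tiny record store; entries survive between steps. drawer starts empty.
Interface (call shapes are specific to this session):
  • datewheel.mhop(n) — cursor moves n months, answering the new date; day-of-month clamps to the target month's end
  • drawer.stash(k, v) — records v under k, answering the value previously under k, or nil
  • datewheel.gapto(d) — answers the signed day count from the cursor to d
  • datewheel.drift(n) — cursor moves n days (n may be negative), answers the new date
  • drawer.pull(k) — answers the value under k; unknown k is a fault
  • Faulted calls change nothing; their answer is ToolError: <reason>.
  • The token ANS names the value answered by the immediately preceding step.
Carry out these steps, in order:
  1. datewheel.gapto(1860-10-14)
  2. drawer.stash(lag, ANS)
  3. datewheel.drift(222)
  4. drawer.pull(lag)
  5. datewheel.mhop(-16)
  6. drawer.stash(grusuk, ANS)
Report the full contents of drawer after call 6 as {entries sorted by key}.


// datewheel.gapto(d→1860-10-14) -> 75
// drawer.stash(k→lag, v→ANS) -> nil
// datewheel.drift(n→222) -> 1861-03-10
// drawer.pull(k→lag) -> 75
// datewheel.mhop(n→-16) -> 1859-11-10
// drawer.stash(k→grusuk, v→ANS) -> nil

Answer: {grusuk=1859-11-10, lag=75}


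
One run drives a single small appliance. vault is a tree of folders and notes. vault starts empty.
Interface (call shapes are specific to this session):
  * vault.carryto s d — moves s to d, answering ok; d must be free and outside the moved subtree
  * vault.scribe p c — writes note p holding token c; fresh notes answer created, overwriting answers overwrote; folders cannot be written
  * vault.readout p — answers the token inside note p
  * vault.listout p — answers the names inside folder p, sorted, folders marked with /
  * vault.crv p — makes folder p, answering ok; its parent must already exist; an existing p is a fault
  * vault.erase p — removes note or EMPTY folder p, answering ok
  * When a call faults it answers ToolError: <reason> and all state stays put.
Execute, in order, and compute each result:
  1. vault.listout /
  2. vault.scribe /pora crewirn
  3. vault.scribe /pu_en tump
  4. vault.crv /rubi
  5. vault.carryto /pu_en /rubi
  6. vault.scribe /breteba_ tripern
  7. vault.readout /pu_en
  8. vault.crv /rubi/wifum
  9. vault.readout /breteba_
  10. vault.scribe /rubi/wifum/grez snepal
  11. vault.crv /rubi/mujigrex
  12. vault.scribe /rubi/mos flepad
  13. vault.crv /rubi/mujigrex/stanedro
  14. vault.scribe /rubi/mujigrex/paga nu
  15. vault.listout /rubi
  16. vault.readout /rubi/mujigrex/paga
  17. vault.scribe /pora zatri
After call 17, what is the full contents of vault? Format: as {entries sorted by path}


// 1. vault.listout(p='/') ~> []
// 2. vault.scribe(p='/pora', c='crewirn') ~> created
// 3. vault.scribe(p='/pu_en', c='tump') ~> created
// 4. vault.crv(p='/rubi') ~> ok
// 5. vault.carryto(s='/pu_en', d='/rubi') ~> ToolError: exists
// 6. vault.scribe(p='/breteba_', c='tripern') ~> created
// 7. vault.readout(p='/pu_en') ~> tump
// 8. vault.crv(p='/rubi/wifum') ~> ok
// 9. vault.readout(p='/breteba_') ~> tripern
// 10. vault.scribe(p='/rubi/wifum/grez', c='snepal') ~> created
// 11. vault.crv(p='/rubi/mujigrex') ~> ok
// 12. vault.scribe(p='/rubi/mos', c='flepad') ~> created
// 13. vault.crv(p='/rubi/mujigrex/stanedro') ~> ok
// 14. vault.scribe(p='/rubi/mujigrex/paga', c='nu') ~> created
// 15. vault.listout(p='/rubi') ~> [mos, mujigrex/, wifum/]
// 16. vault.readout(p='/rubi/mujigrex/paga') ~> nu
// 17. vault.scribe(p='/pora', c='zatri') ~> overwrote

Answer: {breteba_=tripern, pora=zatri, pu_en=tump, rubi/, rubi/mos=flepad, rubi/mujigrex/, rubi/mujigrex/paga=nu, rubi/mujigrex/stanedro/, rubi/wifum/, rubi/wifum/grez=snepal}


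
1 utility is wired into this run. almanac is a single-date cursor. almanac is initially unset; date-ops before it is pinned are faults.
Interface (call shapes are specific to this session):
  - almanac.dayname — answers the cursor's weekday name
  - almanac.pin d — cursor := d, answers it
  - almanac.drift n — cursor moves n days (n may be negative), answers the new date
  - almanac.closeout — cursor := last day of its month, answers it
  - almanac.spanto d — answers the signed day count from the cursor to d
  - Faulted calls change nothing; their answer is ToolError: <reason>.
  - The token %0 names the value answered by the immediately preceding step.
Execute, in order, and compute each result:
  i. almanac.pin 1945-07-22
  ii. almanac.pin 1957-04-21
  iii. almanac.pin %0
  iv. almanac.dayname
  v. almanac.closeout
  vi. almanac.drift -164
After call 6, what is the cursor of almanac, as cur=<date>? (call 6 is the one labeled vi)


Invoking almanac.pin with d→1945-07-22, and observe 1945-07-22.
Using almanac.pin with d→1957-04-21, which returns 1957-04-21.
I call almanac.pin with d→%0, → 1957-04-21.
I invoke almanac.dayname, and see Sunday.
Then almanac.closeout, and see 1957-04-30.
I run almanac.drift with n→-164, and see 1956-11-17.

Answer: cur=1956-11-17
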